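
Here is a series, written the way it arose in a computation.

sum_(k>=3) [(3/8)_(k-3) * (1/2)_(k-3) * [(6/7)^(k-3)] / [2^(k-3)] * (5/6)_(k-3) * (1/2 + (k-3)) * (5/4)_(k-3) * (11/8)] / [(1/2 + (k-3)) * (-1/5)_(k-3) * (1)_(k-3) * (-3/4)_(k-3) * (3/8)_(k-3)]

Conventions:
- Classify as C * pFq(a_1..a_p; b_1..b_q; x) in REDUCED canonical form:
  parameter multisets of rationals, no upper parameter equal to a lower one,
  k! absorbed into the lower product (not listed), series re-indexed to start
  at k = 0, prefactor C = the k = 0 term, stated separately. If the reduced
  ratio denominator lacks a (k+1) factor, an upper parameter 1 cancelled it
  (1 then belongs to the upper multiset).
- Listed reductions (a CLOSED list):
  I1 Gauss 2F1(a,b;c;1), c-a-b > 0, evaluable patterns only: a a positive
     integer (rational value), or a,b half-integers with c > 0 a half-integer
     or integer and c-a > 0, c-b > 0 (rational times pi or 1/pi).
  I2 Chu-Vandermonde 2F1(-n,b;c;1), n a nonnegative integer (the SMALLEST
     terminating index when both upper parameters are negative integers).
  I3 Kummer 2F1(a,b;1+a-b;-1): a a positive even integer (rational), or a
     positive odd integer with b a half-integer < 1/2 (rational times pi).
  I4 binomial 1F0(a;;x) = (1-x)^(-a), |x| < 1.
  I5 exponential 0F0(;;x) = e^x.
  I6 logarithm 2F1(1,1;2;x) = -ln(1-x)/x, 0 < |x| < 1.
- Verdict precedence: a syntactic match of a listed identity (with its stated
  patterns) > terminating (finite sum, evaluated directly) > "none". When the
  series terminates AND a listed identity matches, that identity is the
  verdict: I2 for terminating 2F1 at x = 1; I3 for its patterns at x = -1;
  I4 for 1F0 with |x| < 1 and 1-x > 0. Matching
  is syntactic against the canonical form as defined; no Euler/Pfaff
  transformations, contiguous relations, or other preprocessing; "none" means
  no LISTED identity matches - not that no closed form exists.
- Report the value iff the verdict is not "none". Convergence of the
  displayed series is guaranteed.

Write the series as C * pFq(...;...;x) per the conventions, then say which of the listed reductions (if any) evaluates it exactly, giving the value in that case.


The tell: t_0 = 11/8 here, and the two k-th powers (C = 11/8, x = 3/7) combine into one argument.
Term ratio: r(k) = (3/7) * (k+1/2) (k+5/6) (k+5/4) / [(k-3/4) (k-1/5) (k+1)] - rational in k, leading ratio (3/7); with t_0 = 11/8, classification follows.

Prefactor 11/8, argument 3/7: 3F2 with upper {1/2, 5/6, 5/4} over lower {-3/4, -1/5}. Verdict: none - this 3F2 at x = 3/7 matches no listed pattern, and upper {1/2, 5/6, 5/4} holds no stopper.


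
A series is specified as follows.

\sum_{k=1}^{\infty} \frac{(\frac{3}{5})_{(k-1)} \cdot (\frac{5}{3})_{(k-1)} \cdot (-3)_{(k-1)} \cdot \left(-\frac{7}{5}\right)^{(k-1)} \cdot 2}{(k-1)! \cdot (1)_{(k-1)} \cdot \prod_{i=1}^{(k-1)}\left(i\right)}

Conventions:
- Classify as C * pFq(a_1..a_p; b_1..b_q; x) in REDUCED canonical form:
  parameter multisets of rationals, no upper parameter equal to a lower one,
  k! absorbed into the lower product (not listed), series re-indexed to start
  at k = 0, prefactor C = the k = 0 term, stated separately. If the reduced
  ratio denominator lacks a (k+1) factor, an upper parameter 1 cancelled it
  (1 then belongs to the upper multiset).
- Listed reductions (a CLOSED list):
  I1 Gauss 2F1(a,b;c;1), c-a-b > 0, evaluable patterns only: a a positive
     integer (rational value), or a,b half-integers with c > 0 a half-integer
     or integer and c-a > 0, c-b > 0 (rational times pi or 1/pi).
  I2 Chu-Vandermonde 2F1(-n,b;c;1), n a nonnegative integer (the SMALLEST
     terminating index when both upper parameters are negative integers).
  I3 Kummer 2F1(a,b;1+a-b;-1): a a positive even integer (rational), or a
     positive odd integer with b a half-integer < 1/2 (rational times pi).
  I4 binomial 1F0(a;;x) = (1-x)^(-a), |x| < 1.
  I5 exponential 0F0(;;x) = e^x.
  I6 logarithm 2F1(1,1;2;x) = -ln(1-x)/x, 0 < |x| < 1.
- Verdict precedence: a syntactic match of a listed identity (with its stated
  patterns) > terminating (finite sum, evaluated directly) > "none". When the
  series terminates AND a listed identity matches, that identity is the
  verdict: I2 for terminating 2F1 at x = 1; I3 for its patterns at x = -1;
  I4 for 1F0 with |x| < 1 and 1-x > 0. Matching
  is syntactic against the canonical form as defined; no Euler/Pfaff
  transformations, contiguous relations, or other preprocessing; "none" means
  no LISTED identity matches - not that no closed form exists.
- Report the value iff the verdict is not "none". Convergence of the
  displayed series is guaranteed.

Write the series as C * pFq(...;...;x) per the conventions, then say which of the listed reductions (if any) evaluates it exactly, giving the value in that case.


Classification (C = 2): 3F2 with upper {-3, \frac{3}{5}, \frac{5}{3}}, lower {1, 1}, argument x = -\frac{7}{5}. Verdict: terminating. (-3)_k vanishes past k = 3, leaving a 4-term sum, computed directly. Sum: \frac{7377268}{253125}.

The tell: with t_0 = 2, the lower running product (C = 2) is a rising factorial.
Step ratio: r(k) = -\frac{7}{5} * (k-3) (k+\frac{3}{5}) (k+\frac{5}{3}) / [(k+1) (k+1) (k+1)] - rational in k, leading ratio -\frac{7}{5}; with t_0 = 2, classification follows.


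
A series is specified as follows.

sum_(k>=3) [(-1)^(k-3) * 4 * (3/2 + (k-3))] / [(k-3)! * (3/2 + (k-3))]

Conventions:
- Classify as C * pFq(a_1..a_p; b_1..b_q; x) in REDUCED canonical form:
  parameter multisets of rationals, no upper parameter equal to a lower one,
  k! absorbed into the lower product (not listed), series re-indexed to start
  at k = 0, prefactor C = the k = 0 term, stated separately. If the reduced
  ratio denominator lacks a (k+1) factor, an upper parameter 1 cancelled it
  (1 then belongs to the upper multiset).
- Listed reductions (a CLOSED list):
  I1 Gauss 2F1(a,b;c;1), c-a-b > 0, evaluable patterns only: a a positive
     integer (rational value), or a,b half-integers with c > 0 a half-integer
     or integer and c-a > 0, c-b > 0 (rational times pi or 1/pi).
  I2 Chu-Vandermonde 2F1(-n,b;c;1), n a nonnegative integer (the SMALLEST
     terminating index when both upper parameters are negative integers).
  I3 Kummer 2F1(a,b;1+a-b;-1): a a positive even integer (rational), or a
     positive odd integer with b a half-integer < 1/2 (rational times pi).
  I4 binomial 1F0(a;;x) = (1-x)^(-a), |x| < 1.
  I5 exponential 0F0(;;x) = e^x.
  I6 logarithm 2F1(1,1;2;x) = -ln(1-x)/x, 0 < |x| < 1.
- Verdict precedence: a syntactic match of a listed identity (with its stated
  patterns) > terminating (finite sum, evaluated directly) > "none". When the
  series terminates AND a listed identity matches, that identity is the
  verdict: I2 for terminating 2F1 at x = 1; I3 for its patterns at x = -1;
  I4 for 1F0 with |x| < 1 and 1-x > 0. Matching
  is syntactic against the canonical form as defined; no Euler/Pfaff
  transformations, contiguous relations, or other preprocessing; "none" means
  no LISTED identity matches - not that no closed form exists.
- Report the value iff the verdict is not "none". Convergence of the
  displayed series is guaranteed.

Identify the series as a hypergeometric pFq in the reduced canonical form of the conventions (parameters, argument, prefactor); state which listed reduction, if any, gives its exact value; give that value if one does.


Prefactor 4, argument -1: 0F0 with upper {-} over lower {-}. Verdict: the I5 exponential reduction fires (the 0F0 exponential series at x = -1). Its exact value is 4 * e^(-1).

Key observation: with t_0 = 4, the factor k + 3/2 cancels (top and bottom), leaving C = 4, x = -1.
Consecutive-term ratio: r(k) = (-1) * 1 / [(k+1)] - rational in k. x = (-1); t_0 = 4; negate the roots.


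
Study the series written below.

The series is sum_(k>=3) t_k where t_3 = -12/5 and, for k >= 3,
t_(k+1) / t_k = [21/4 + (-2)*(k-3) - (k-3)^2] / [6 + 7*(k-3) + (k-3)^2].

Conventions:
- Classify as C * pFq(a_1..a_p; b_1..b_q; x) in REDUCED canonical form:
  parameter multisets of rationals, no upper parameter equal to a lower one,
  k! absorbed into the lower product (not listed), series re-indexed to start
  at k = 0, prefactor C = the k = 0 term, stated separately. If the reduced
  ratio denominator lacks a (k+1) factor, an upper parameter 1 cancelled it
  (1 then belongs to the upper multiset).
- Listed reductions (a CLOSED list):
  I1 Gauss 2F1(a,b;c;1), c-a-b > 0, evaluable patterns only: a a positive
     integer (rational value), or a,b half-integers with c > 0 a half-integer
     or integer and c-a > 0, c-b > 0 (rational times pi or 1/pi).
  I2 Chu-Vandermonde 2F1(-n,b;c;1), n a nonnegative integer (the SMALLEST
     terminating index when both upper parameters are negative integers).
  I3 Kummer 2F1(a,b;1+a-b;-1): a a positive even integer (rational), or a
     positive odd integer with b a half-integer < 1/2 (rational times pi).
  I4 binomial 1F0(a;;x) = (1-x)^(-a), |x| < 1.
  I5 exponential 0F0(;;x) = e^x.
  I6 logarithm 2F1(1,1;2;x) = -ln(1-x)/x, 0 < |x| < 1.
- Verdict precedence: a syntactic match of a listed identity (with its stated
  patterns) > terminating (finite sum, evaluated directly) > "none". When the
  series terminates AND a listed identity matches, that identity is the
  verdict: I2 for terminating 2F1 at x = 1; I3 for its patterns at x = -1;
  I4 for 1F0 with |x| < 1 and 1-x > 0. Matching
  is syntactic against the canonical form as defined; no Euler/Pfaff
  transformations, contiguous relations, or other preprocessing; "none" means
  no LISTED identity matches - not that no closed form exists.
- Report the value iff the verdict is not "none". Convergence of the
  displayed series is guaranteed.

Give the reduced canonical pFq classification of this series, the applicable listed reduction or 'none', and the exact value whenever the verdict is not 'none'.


Key step: t_0 = -12/5 here, and the expanded ratio factors over Q; C = -12/5, roots give parameters.
Term ratio: r(k) = (-1) * (k-3/2) (k+7/2) / [(k+6) (k+1)] - poly over poly, x = (-1) from leading terms; C = -12/5 at k = 0.

With C = -12/5: the canonical form is 2F1(-3/2, 7/2; 6; -1). Verdict: none. Every listed pattern misses the 2F1 form at -1, upper {-3/2, 7/2}.


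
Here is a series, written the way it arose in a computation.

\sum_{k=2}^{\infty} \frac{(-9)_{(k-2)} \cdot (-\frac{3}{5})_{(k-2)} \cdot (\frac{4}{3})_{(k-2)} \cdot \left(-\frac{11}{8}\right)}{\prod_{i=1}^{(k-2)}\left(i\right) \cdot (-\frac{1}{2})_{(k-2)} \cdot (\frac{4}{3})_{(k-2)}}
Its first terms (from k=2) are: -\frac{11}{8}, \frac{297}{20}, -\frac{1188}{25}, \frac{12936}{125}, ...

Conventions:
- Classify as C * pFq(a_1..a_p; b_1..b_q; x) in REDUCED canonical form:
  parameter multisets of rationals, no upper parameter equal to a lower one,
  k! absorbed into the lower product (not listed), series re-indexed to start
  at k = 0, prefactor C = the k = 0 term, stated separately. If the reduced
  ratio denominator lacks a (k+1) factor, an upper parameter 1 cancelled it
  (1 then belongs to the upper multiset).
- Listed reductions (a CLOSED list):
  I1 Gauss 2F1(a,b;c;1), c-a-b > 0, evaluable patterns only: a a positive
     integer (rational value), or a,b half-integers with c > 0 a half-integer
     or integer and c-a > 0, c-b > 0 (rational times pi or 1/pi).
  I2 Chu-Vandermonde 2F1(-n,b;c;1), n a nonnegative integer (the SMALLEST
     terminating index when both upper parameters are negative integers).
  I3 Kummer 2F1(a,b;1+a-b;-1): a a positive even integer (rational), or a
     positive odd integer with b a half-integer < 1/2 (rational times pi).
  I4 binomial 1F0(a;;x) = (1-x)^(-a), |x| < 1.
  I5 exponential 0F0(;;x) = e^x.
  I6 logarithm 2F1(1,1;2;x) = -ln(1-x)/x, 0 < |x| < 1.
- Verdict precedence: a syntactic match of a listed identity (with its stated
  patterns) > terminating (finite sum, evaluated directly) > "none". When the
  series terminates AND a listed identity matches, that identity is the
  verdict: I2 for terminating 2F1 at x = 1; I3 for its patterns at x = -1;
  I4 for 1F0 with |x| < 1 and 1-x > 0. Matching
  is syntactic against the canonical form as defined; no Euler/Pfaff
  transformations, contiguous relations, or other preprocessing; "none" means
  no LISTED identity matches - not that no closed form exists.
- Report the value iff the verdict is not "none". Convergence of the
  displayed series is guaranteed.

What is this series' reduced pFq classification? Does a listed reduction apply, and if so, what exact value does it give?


First insight: x = 1 and the product of the first k integers (C = -11/8, x = 1) is k!.
Term ratio: r(k) = 1 * (k-9) (k-\frac{3}{5}) / [(k-\frac{1}{2}) (k+1)] - rational in k, leading ratio 1; with t_0 = -\frac{11}{8}, classification follows.

With C = -\frac{11}{8}: the canonical form is 2F1(-9, -\frac{3}{5}; -\frac{1}{2}; 1). Verdict: Chu-Vandermonde (I2) applies (terminating 2F1 at x = 1 with n = 9, b = -3/5, c = -\frac{1}{2}). Hence: \frac{9264411783}{5078125000}.


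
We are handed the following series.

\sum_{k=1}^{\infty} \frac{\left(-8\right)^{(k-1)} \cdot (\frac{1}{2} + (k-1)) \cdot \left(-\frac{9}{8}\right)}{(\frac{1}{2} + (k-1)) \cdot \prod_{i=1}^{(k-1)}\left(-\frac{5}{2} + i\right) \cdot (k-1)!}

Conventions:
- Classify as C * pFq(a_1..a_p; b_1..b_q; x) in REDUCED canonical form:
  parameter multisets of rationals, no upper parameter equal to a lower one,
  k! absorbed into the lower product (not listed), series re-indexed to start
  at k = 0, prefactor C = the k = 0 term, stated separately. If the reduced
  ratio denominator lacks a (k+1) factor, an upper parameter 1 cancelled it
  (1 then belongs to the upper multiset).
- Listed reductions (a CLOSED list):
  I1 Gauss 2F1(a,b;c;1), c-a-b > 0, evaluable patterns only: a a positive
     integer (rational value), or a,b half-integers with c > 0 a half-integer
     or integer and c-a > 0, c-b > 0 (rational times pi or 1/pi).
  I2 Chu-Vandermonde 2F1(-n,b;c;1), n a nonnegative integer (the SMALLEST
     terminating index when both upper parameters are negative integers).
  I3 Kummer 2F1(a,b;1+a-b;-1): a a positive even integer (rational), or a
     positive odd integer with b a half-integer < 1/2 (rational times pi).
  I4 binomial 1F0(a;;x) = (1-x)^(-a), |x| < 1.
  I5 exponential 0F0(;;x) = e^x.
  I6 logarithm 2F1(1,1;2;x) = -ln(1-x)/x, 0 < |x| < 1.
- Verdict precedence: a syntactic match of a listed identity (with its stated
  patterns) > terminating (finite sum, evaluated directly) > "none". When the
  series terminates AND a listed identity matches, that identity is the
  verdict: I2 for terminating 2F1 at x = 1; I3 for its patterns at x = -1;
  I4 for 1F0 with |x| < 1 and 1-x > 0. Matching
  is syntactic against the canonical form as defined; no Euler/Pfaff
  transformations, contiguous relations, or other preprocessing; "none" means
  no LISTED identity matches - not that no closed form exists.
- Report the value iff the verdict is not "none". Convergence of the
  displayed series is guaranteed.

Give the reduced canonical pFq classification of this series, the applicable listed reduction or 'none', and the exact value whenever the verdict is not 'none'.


Reduced: x = -8, 0F1, upper = {-}, lower = {-\frac{3}{2}}, C = -\frac{9}{8}. Verdict: none - this 0F1 at x = -8 matches no listed pattern, and upper {-} holds no stopper.

Structural cue: x = -8 and the lower running product (C = -9/8, x = -8) is a rising factorial.
Ratio: r(k) = -8 * 1 / [(k-\frac{3}{2}) (k+1)] - rational; roots negated = parameters, x = -8, C = -\frac{9}{8}.


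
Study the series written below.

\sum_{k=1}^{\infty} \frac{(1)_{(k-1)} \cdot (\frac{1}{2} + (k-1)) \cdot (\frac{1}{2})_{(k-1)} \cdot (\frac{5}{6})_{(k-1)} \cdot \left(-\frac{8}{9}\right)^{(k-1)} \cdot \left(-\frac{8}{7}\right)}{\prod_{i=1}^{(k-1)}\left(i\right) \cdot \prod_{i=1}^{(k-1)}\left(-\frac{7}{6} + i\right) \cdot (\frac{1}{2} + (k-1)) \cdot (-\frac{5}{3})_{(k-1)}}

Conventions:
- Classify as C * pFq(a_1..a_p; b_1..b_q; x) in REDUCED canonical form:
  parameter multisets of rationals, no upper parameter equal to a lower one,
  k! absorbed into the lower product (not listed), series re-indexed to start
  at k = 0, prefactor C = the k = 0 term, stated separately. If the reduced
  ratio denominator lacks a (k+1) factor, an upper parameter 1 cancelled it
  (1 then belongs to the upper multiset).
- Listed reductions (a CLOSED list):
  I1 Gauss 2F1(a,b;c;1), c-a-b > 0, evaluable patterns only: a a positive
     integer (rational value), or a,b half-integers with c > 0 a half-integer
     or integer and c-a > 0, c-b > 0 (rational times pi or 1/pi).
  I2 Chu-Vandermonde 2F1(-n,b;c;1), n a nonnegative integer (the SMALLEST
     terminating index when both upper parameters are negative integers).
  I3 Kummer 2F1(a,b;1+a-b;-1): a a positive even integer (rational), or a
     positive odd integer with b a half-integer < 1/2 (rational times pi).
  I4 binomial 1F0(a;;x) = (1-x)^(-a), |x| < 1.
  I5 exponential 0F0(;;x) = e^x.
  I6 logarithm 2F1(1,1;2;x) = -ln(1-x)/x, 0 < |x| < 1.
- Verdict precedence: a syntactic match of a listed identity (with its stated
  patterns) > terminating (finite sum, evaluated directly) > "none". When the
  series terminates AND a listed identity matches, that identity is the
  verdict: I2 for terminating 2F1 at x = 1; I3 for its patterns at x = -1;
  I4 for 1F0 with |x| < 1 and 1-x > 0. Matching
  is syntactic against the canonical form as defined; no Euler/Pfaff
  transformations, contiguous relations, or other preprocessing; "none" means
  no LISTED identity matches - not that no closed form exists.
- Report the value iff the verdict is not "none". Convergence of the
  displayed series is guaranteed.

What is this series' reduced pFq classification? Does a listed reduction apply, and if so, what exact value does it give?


Reduced: x = -\frac{8}{9}, 3F2, upper = {\frac{1}{2}, \frac{5}{6}, 1}, lower = {-\frac{5}{3}, -\frac{1}{6}}, C = -\frac{8}{7}. Verdict: no listed reduction: x = -\frac{8}{9} and upper {\frac{1}{2}, \frac{5}{6}, 1} fail every I1-I6 pattern.

Key step: t_0 = -\frac{8}{7} here, and the factor k + 1/2 cancels (top and bottom), leaving C = -8/7, x = -8/9.
Adjacent-term ratio: r(k) = -\frac{8}{9} * (k+\frac{1}{2}) (k+\frac{5}{6}) (k+1) / [(k-\frac{5}{3}) (k-\frac{1}{6}) (k+1)] - poly over poly, x = -\frac{8}{9} from leading terms; C = -\frac{8}{7} at k = 0.


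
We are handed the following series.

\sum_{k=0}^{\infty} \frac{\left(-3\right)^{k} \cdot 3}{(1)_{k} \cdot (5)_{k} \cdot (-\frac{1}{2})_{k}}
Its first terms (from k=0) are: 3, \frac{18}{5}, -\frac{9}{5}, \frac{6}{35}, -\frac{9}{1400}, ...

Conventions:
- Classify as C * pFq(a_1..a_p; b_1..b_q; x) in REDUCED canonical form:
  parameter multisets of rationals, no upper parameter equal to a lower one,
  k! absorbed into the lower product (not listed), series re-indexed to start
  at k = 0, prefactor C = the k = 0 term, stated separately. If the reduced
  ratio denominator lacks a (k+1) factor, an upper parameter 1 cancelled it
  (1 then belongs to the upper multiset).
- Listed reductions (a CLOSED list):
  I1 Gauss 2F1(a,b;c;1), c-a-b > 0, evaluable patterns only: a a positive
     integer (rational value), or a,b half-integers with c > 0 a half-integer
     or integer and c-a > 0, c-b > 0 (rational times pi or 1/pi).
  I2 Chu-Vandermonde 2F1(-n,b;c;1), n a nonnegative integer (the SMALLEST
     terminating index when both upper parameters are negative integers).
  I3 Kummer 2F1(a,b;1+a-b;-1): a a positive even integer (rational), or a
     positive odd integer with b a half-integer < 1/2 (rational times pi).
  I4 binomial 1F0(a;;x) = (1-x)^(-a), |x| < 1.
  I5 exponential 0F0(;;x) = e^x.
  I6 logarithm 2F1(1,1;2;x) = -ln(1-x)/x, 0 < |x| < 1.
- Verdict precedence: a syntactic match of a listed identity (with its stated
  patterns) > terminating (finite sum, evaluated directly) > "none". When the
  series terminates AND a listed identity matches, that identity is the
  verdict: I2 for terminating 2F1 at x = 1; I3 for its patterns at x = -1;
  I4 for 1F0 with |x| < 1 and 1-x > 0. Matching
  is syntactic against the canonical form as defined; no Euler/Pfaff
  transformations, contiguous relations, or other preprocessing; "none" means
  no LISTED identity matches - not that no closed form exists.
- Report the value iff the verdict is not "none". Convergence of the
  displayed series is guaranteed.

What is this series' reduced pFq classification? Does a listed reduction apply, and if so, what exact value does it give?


At argument -3: a 0F2 with upper {-}, lower {-\frac{1}{2}, 5}, scaled by C = 3. Verdict: none (x = -3): each listed identity misses the multisets {-} ; {-\frac{1}{2}, 5}.

The tell: with t_0 = 3, (1)_k (C = 3, x = -3) is k! itself.
Step ratio: r(k) = -3 * 1 / [(k-\frac{1}{2}) (k+5) (k+1)] - rational in k, leading ratio -3; with t_0 = 3, classification follows.


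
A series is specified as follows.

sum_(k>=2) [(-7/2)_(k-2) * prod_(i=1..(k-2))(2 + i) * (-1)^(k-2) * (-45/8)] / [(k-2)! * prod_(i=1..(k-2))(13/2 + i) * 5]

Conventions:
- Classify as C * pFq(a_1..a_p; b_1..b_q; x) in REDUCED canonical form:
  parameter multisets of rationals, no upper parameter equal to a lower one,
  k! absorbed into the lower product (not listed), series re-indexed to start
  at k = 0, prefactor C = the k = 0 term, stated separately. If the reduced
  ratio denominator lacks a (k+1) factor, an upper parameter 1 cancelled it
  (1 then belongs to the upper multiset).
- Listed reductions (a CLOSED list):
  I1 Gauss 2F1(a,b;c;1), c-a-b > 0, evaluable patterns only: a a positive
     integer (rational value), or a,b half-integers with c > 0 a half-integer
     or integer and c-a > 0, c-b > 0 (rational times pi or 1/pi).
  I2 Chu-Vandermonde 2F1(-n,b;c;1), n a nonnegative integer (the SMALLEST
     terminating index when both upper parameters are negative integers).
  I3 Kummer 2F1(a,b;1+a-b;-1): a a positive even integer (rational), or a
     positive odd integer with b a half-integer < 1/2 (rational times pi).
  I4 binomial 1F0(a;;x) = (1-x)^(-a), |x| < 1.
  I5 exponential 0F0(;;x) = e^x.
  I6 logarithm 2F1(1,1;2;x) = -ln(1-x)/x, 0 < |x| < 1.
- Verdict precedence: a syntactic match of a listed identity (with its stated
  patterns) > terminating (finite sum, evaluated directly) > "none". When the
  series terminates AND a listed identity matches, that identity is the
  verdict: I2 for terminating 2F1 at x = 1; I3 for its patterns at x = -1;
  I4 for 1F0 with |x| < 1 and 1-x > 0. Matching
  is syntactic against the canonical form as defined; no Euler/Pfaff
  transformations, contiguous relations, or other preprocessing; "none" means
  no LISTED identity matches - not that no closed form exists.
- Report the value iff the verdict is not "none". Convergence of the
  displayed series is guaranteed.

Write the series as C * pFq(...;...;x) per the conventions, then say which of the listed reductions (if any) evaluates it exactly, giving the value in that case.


x = -1 here; the reduced form reads 2F1, upper {-7/2, 3}, lower {15/2}, C = -9/8. Verdict: the Kummer evaluation I3 fires (x = -1; c = 15/2 equals 1+a-b for upper {-7/2, 3}: listed pattern). Hence: (-81081/65536) * pi.

Key observation: t_0 being -9/8, the running product (prefactor -9/8) telescopes to a rising factorial.
Term ratio: r(k) = (-1) * (k-7/2) (k+3) / [(k+15/2) (k+1)] - rational in k, leading ratio (-1); with t_0 = -9/8, classification follows.


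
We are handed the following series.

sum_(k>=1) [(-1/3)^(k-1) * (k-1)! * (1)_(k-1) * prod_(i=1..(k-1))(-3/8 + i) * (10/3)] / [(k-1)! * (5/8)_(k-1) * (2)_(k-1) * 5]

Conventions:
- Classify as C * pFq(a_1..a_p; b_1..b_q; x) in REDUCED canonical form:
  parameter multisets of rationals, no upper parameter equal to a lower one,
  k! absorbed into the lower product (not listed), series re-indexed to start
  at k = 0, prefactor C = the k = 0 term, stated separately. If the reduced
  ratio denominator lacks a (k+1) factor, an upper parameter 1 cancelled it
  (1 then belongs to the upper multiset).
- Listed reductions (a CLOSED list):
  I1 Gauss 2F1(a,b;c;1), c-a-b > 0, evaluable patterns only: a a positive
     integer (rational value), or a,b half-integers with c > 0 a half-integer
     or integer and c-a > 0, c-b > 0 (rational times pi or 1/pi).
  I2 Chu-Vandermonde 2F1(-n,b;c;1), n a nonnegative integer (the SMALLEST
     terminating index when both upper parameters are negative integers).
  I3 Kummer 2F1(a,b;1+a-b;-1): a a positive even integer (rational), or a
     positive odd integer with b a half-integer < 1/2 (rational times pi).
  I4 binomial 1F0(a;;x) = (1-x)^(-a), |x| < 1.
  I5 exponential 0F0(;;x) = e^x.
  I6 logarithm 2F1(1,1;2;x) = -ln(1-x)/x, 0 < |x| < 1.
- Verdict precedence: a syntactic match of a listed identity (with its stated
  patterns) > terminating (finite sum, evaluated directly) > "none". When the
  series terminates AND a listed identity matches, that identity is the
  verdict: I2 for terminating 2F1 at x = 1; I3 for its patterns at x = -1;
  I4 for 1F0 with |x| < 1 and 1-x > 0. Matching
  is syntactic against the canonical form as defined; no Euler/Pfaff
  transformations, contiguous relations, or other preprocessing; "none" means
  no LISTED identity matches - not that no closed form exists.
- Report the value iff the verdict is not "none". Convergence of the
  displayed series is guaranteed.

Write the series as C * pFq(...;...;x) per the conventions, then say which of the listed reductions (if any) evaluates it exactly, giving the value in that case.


The series (x = -1/3) is 2F1: upper {1, 1}, lower {2}, prefactor 2/3. Verdict at x = -1/3: the logarithmic series (I6) matches (the logarithm: parameters (1,1;2), x = -1/3). Exact value: 2 * ln(4/3).

The tell: x = (-1/3) and the running product (C = 2/3, x = -1/3) telescopes to a rising factorial.
Term ratio: r(k) = (-1/3) * (k+1) (k+1) / [(k+2) (k+1)] - poly over poly, x = (-1/3) from leading terms; C = 2/3 at k = 0.


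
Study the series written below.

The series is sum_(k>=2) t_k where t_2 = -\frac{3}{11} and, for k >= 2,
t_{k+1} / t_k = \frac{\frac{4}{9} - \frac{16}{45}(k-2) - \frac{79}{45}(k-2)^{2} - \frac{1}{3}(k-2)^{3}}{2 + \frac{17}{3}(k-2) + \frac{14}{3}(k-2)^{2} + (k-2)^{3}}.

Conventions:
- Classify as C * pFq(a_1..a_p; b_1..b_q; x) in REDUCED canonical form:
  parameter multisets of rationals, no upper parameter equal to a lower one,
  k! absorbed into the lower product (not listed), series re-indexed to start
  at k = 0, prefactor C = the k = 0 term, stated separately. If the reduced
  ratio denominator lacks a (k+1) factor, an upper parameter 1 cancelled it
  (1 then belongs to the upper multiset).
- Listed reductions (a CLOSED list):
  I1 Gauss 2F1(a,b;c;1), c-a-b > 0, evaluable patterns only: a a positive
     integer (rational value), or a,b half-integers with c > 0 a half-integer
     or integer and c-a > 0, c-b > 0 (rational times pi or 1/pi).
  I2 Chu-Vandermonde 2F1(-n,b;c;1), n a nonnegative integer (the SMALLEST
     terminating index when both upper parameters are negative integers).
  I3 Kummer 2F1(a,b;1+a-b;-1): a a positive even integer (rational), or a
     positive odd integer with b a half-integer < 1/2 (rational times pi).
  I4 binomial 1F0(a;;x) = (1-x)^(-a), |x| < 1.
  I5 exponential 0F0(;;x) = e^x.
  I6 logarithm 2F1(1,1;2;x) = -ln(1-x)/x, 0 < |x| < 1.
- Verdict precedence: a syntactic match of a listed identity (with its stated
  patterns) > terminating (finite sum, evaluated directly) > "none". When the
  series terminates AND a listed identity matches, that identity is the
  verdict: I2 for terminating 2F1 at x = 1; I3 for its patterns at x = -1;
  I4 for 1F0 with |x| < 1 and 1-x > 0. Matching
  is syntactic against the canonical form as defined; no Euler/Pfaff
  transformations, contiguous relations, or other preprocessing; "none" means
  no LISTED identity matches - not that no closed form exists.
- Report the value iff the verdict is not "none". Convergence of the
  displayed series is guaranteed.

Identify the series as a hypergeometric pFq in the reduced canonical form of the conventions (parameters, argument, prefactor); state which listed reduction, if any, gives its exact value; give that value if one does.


Canonical form: C = -\frac{3}{11} times 2F1 with upper {-\frac{2}{5}, 5}, lower {3}, x = -\frac{1}{3}. Verdict: none (x = -\frac{1}{3}): each listed identity misses the multisets {-\frac{2}{5}, 5} ; {3}.

Structural cue: t_0 being -\frac{3}{11}, cancel k + 2/3 from the displayed ratio first; then C = -3/11, x = -1/3.
Consecutive-term ratio: r(k) = -\frac{1}{3} * (k-\frac{2}{5}) (k+5) / [(k+3) (k+1)] - rational; roots negated = parameters, x = -\frac{1}{3}, C = -\frac{3}{11}.


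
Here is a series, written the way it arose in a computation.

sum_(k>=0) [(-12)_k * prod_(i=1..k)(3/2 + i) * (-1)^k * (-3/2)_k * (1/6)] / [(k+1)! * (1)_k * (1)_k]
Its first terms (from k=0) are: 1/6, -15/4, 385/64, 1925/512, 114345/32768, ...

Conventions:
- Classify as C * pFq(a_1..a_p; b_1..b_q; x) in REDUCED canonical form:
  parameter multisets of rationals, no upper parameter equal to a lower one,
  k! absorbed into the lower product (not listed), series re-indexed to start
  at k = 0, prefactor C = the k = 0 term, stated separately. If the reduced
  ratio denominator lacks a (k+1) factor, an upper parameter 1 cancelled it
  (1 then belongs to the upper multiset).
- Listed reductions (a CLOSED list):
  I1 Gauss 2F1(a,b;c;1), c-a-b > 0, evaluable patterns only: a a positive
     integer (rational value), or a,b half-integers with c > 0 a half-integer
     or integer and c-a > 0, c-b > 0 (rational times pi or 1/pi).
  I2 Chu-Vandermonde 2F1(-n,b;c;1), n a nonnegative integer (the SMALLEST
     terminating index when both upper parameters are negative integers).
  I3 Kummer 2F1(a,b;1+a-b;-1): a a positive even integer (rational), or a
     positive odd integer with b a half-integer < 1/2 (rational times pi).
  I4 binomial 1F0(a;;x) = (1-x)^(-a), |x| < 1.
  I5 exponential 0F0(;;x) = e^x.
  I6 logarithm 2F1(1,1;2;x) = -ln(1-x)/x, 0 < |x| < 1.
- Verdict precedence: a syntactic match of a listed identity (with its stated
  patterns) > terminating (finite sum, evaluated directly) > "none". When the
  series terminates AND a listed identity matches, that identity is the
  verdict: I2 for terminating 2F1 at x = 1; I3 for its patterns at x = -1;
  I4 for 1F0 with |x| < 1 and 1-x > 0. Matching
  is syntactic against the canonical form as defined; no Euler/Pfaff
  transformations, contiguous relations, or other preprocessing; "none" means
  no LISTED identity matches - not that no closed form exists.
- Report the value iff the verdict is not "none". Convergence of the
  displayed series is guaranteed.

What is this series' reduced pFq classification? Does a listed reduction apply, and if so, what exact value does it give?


First insight: t_0 being 1/6, the running product (prefactor 1/6) telescopes to a rising factorial.
Adjacent-term ratio: r(k) = (-1) * (k-12) (k-3/2) (k+5/2) / [(k+1) (k+2) (k+1)] - rational; roots negated = parameters, x = (-1), C = 1/6.

x = -1 here; the reduced form reads 3F2, upper {-12, -3/2, 5/2}, lower {1, 2}, C = 1/6. Verdict: terminating. (-12)_k vanishes past k = 12, leaving a 13-term sum, computed directly. Hence: 1798487807398325/105553116266496.


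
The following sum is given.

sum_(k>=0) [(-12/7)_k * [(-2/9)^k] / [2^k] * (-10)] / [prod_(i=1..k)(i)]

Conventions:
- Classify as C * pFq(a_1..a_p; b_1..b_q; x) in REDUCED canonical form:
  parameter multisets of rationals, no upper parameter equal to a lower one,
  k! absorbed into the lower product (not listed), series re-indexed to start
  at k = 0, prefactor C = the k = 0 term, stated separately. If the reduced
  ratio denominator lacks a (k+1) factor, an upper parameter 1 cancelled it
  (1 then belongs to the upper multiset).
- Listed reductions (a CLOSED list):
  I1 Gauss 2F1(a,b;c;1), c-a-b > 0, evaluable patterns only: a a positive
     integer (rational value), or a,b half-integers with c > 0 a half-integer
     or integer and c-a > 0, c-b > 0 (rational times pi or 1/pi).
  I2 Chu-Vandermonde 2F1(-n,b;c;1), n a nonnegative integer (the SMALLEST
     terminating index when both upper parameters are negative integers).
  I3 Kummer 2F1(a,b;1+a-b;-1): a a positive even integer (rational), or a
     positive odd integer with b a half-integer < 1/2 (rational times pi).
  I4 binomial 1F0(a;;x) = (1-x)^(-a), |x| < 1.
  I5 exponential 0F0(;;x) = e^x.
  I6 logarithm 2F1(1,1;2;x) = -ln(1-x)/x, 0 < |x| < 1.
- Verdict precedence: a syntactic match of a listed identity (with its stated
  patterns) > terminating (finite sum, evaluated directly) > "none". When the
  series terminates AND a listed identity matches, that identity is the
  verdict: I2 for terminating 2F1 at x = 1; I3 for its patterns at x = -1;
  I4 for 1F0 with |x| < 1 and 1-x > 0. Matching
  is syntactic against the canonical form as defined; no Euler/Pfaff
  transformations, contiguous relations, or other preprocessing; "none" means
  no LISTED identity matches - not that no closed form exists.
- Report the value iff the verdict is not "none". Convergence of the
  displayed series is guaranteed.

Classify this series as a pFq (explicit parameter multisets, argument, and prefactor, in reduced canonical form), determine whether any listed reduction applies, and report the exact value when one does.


Prefactor -10, argument -1/9: 1F0 with upper {-12/7} over lower {-}. Verdict: the I4 binomial reduction applies (the 1F0 binomial series: exponent 12/7, x = -1/9). Hence: (-10) * (10/9)^(12/7).

Structural cue: from the first term -10: the product of the first k integers (C = -10, x = -1/9) is k!.
Adjacent-term ratio: r(k) = (-1/9) * (k-12/7) / [(k+1)] - poly over poly, x = (-1/9) from leading terms; C = -10 at k = 0.


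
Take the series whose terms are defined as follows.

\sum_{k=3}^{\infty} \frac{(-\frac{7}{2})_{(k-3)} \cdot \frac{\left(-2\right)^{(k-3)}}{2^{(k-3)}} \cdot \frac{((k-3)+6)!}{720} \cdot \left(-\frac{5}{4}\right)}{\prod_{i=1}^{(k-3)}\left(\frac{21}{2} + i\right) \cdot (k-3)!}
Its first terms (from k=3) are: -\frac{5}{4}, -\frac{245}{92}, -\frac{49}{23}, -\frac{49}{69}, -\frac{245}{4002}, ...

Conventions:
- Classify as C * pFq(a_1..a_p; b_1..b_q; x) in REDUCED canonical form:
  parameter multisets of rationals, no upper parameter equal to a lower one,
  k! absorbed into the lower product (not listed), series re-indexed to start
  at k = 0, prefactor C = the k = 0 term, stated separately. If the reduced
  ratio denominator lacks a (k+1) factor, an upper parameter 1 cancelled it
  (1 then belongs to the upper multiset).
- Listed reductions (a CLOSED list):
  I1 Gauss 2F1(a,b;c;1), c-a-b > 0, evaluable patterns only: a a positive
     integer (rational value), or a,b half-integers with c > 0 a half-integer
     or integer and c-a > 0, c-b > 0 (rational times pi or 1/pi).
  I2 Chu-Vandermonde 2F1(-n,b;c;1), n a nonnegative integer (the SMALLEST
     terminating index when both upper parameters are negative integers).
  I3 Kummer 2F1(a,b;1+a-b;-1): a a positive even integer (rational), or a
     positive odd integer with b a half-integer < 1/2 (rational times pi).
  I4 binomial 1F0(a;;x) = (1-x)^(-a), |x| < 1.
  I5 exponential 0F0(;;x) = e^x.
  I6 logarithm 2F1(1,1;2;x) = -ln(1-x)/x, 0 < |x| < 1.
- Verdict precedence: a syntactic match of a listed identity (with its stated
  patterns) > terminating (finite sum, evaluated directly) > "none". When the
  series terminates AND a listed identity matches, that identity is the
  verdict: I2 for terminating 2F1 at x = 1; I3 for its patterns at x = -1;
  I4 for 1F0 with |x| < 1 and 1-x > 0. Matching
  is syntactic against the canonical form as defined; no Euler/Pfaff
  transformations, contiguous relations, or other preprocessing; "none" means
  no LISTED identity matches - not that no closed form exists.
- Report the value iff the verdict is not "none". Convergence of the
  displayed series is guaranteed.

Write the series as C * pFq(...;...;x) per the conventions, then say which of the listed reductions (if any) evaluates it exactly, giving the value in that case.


x = -1 here; the reduced form reads 2F1, upper {-\frac{7}{2}, 7}, lower {\frac{23}{2}}, C = -\frac{5}{4}. Verdict: Kummer (I3) applies (x = -1; c = \frac{23}{2} equals 1+a-b for upper {-\frac{7}{2}, 7}: listed pattern). Exact value: \left(-\frac{72747675}{33554432}\right) \cdot \pi.

Key step: t_0 being -\frac{5}{4}, the two k-th powers (prefactor -5/4) combine into one argument.
Term ratio: r(k) = -1 * (k-\frac{7}{2}) (k+7) / [(k+\frac{23}{2}) (k+1)] - poly over poly, x = -1 from leading terms; C = -\frac{5}{4} at k = 0.


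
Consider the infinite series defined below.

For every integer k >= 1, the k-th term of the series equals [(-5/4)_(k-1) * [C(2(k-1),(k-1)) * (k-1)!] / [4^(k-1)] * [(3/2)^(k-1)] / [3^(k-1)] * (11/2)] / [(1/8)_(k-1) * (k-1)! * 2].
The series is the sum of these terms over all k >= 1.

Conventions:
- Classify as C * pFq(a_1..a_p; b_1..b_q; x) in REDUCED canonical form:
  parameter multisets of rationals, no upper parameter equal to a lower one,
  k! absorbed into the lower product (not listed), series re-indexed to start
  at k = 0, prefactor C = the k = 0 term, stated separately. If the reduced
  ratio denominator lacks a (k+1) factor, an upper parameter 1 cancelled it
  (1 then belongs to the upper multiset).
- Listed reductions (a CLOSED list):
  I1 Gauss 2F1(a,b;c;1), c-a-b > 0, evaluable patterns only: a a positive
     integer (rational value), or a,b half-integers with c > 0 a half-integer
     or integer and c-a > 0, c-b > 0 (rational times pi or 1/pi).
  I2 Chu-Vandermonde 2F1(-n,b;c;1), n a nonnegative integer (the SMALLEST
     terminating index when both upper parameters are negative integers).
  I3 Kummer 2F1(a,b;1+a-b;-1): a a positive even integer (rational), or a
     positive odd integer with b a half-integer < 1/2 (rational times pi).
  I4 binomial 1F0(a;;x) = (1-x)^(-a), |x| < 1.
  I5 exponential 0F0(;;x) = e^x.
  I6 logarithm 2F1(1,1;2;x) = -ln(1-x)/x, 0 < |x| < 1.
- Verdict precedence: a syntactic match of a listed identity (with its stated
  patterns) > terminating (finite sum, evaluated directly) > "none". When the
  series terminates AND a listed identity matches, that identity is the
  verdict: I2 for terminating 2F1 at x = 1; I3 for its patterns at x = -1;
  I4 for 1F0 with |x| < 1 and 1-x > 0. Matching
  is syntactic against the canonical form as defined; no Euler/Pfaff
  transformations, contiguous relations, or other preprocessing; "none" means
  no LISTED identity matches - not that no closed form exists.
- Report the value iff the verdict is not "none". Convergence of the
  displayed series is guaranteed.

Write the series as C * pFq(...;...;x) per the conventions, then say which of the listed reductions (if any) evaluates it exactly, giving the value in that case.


First insight: t_0 = 11/4 here, and the constant factors (C = 11/4) combine into one prefactor.
Consecutive-term ratio: r(k) = (1/2) * (k-5/4) (k+1/2) / [(k+1/8) (k+1)] - rational in k, leading ratio (1/2); with t_0 = 11/4, classification follows.

x = 1/2 here; the reduced form reads 2F1, upper {-5/4, 1/2}, lower {1/8}, C = 11/4. Verdict: none. Every listed pattern misses the 2F1 form at 1/2, upper {-5/4, 1/2}.


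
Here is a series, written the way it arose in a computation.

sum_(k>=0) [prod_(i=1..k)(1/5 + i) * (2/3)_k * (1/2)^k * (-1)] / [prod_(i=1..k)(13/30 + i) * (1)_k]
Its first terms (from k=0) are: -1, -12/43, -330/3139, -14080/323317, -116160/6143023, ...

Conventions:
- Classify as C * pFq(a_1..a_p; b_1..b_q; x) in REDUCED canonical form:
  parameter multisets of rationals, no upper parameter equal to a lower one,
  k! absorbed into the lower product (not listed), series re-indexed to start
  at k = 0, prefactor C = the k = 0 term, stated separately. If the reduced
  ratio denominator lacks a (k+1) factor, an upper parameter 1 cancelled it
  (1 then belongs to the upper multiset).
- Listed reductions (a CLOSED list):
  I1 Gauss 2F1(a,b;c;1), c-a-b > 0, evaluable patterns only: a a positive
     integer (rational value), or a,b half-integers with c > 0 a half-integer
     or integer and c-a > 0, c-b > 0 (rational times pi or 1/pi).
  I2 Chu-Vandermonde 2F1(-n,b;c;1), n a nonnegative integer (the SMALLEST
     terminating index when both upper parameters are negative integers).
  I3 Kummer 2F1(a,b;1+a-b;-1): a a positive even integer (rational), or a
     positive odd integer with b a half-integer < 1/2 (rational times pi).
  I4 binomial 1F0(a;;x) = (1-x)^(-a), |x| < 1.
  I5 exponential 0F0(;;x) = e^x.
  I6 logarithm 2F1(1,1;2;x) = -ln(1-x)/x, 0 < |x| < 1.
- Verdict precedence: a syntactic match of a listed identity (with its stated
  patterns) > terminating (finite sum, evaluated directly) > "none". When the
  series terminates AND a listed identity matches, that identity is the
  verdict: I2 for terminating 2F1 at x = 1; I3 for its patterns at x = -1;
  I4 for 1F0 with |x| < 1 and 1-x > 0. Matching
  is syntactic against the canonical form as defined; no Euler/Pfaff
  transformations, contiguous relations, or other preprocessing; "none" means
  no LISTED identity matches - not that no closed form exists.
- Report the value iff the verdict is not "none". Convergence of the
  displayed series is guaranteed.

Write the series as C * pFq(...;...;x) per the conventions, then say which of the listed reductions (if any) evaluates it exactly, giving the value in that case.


The series (x = 1/2) is 2F1: upper {2/3, 6/5}, lower {43/30}, prefactor -1. Verdict: none. A 2F1 with upper {2/3, 6/5} fits none of I1-I6 at x = 1/2; the sum runs forever.

Structural cue: with t_0 = -1, the lower running product (C = -1) is a rising factorial.
Step ratio: r(k) = (1/2) * (k+2/3) (k+6/5) / [(k+43/30) (k+1)] ; factor over Q: parameters, x = (1/2), and C = -1.
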